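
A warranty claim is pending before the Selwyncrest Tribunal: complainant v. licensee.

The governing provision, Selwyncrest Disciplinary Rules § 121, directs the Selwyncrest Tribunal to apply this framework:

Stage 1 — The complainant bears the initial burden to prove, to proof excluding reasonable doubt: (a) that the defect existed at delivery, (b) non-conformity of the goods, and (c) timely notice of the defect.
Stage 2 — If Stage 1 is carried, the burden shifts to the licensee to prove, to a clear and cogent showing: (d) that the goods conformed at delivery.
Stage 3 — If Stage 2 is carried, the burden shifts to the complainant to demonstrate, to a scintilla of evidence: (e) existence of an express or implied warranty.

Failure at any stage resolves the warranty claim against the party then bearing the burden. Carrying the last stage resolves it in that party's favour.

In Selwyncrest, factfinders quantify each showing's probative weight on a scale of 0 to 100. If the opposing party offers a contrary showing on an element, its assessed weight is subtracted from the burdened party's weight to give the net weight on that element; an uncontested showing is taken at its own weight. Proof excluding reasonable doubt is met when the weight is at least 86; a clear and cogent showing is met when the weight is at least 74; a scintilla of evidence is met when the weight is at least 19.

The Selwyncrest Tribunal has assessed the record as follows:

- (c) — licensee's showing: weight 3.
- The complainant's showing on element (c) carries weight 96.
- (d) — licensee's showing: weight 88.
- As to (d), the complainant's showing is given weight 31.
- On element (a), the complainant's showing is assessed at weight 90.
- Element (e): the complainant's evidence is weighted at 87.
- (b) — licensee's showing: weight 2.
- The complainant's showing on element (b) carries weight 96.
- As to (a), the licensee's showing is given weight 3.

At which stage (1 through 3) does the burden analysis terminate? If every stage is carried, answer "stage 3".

Stage 1 (complainant, proof excluding reasonable doubt, weight is at least 86): (a) net 90−3=87 ≥ 86 — meets; (b) net 96−2=94 ≥ 86 — meets; (c) net 96−3=93 ≥ 86 — meets.
  Stage 1 carried; the burden shifts to the licensee.
Stage 2 (licensee, a clear and cogent showing, weight is at least 74): (d) net 88−31=57 < 74 — fails.
  Stage 2 not carried; the licensee fails its burden.
The analysis ends at Stage 2; the complainant prevails.

stage 2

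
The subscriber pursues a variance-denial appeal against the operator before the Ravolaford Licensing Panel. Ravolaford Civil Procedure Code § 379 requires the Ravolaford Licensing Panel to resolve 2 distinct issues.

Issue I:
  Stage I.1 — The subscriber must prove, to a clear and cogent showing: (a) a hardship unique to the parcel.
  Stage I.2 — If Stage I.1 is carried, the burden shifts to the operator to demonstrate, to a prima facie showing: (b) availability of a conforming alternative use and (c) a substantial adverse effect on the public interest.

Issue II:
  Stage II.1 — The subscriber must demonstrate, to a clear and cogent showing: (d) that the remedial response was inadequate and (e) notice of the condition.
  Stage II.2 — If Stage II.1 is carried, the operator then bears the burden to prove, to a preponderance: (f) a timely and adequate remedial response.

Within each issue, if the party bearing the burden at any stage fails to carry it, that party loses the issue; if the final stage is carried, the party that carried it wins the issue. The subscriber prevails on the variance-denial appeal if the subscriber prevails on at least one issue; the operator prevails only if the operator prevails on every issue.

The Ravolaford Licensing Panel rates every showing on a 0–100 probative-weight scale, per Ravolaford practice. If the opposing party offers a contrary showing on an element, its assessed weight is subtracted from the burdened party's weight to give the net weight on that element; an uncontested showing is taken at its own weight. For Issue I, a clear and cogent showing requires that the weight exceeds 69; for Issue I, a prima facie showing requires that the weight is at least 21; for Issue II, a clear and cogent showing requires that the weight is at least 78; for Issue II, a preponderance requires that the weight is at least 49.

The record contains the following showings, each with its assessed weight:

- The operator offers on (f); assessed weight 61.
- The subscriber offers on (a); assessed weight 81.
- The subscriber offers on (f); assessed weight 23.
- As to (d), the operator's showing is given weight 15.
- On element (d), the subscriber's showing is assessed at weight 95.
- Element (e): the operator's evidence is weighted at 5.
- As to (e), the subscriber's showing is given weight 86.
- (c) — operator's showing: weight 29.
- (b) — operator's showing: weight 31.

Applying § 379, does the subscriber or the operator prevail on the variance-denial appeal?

— Issue I —
At Stage I.1 the subscriber must meet a clear and cogent showing (weight exceeds 69): on (a) the weight is 81, which does exceed 69, so (a) meets the standard.
  The subscriber carries Stage I.1; the operator now bears the burden.
At Stage I.2 the operator must meet a prima facie showing (weight is at least 21): on (b) the weight is 31, ≥ 21, so (b) meets the standard; on (c) the weight is 29, ≥ 21, so (c) meets the standard.
  All elements met at the final stage.
All stages carried — the operator prevails on this issue.
— Issue II —
At Stage II.1 the subscriber must meet a clear and cogent showing (weight is at least 78): on (d) the weight is 95 less the opposing 15 gives net 80, ≥ 78, so (d) meets the standard; on (e) the weight is 86 less the opposing 5 gives net 81, which does reach 78, so (e) meets the standard.
  All elements met. The burden passes to the operator.
At Stage II.2 the operator must meet a preponderance (weight is at least 49): on (f) the weight is 61 less the opposing 23 gives net 38, < 49, so (f) does not meet the standard.
  Stage II.2 not carried; the operator fails its burden.
The subscriber prevails on this issue.
Per-issue: Issue I → operator; Issue II → subscriber. The subscriber must prevail on at least one issue; overall, the subscriber prevails.

subscriber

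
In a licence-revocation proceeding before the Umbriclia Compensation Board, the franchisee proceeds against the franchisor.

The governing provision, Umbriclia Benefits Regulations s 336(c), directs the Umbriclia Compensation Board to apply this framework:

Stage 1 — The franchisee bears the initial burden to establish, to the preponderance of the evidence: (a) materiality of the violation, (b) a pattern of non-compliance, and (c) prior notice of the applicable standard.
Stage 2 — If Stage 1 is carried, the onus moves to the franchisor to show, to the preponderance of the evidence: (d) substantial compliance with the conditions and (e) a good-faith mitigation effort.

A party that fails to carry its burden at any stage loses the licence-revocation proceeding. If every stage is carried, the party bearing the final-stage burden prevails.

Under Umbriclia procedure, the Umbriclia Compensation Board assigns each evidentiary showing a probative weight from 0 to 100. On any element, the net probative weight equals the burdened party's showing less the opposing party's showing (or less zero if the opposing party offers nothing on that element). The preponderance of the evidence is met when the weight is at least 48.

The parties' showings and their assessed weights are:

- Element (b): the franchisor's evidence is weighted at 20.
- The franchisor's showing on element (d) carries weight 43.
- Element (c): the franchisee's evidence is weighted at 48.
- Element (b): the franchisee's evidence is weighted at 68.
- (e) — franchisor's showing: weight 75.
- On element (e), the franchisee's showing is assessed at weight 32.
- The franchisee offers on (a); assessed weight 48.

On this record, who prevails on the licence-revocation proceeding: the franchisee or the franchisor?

Stage 1 — burden on franchisee; standard: the preponderance of the evidence (weight is at least 48).
    (a): 48 ≥ 48 [met]
    (b): 68 − 20 = 48 ≥ 48 [met]
    (c): 48 ≥ 48 [met]
  The franchisee carries Stage 1; the franchisor now bears the burden.
Stage 2 — burden on franchisor; standard: the preponderance of the evidence (weight is at least 48).
    (d): 43 < 48 [not met]
    (e): 75 − 32 = 43 < 48 [not met]
  Not every element is met, so the franchisor fails to carry Stage 2.
The franchisee prevails.

franchisee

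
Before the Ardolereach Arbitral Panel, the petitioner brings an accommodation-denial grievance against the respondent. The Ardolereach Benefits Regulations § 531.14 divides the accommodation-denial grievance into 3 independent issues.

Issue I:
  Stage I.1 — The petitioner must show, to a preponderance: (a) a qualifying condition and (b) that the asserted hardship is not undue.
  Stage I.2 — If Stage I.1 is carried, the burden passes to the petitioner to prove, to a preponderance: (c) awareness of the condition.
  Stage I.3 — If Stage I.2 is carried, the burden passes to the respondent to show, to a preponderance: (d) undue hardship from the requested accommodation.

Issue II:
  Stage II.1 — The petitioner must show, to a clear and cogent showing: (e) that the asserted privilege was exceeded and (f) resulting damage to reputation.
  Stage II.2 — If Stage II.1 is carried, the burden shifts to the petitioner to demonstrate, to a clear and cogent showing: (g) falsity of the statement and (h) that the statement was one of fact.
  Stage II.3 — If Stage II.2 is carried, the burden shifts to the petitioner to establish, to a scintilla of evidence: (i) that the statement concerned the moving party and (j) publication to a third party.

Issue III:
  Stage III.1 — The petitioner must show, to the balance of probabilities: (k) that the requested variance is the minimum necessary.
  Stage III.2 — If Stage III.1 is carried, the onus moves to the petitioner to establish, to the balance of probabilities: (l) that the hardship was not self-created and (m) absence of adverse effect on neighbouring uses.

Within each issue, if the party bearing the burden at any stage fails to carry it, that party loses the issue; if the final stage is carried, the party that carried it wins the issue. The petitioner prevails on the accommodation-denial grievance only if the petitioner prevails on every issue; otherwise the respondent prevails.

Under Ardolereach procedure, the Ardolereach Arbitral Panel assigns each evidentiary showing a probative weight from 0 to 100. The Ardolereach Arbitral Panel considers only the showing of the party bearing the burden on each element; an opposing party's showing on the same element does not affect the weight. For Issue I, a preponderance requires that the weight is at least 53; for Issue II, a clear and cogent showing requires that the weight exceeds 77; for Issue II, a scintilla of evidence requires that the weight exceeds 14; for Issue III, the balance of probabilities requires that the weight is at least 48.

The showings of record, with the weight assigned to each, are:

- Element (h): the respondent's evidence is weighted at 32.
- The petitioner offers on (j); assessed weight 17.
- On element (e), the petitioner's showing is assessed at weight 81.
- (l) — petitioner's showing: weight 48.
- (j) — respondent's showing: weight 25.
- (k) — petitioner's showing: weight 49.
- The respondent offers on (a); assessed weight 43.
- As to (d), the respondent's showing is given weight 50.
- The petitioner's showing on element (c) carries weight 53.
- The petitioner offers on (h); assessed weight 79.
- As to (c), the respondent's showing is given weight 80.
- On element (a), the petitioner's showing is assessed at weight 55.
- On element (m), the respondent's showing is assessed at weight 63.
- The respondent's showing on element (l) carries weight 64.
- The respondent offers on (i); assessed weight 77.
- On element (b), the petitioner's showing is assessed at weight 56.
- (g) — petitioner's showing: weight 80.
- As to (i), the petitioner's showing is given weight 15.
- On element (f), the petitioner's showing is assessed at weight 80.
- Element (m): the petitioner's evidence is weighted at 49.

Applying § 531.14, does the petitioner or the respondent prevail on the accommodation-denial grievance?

petitioner

— Issue I —
At Stage I.1 the petitioner must meet a preponderance (weight is at least 53): on (a) the weight is 55 (the respondent's 43 is given no effect), which does reach 53, so (a) meets the standard; on (b) the weight is 56, which does reach 53, so (b) meets the standard.
  All elements met. The petitioner retains the burden for Stage I.2.
At Stage I.2 the petitioner must meet a preponderance (weight is at least 53): on (c) the weight is 53 (the respondent's 80 is given no effect), ≥ 53, so (c) meets the standard.
  The petitioner carries Stage I.2; the respondent now bears the burden.
At Stage I.3 the respondent must meet a preponderance (weight is at least 53): on (d) the weight is 50, < 53, so (d) does not meet the standard.
  Not every element is met, so the respondent fails to carry Stage I.3.
The petitioner prevails on this issue.
— Issue II —
At Stage II.1 the petitioner must meet a clear and cogent showing (weight exceeds 77): on (e) the weight is 81, which does exceed 77, so (e) meets the standard; on (f) the weight is 80, > 77, so (f) meets the standard.
  All elements met. The petitioner retains the burden for Stage II.2.
At Stage II.2 the petitioner must meet a clear and cogent showing (weight exceeds 77): on (g) the weight is 80, which does exceed 77, so (g) meets the standard; on (h) the weight is 79 (the respondent's 32 is given no effect), > 77, so (h) meets the standard.
  All elements met. The petitioner retains the burden for Stage II.3.
At Stage II.3 the petitioner must meet a scintilla of evidence (weight exceeds 14): on (i) the weight is 15 (the respondent's 77 is given no effect), > 14, so (i) meets the standard; on (j) the weight is 17 (the respondent's 25 is given no effect), > 14, so (j) meets the standard.
  Stage II.3 carried; the final stage is satisfied.
Every stage carried; the petitioner prevails on this issue.
— Issue III —
Stage III.1 — burden on petitioner; standard: the balance of probabilities (weight is at least 48).
    (k): 49 ≥ 48 [met]
  Stage III.1 carried; the burden remains with the petitioner.
Stage III.2 — burden on petitioner; standard: the balance of probabilities (weight is at least 48).
    (l): 48 (respondent's 64 disregarded) ≥ 48 [met]
    (m): 49 (respondent's 63 disregarded) ≥ 48 [met]
  Stage III.2 carried; the final stage is satisfied.
All stages carried — the petitioner prevails on this issue.
Per-issue: Issue I → petitioner; Issue II → petitioner; Issue III → petitioner. The petitioner must prevail on every issue; overall, the petitioner prevails.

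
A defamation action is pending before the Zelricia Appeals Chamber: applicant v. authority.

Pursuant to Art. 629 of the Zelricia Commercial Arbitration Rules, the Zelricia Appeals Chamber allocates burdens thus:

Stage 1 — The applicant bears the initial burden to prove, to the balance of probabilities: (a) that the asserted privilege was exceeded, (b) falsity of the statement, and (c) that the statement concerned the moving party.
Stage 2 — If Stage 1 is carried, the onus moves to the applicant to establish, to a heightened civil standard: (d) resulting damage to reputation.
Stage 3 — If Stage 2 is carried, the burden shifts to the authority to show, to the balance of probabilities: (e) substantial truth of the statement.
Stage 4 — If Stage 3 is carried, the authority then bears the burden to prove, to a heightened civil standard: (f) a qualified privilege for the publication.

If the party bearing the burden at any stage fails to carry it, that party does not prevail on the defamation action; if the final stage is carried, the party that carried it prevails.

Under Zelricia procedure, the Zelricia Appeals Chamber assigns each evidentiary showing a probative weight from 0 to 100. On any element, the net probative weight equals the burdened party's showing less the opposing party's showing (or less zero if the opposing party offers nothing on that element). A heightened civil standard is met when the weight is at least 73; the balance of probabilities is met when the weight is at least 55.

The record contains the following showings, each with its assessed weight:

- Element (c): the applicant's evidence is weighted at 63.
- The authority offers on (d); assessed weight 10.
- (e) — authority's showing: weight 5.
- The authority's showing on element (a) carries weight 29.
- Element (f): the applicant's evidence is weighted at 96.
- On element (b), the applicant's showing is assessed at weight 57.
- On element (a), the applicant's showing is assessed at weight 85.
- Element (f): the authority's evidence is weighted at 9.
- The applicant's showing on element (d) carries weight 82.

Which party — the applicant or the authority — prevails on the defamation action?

Stage 1 (applicant, the balance of probabilities, weight is at least 55): (a) net 85−29=56 ≥ 55 — meets; (b) 57 ≥ 55 — meets; (c) 63 ≥ 55 — meets.
  Stage 1 carried; the burden remains with the applicant.
Stage 2 (applicant, a heightened civil standard, weight is at least 73): (d) net 82−10=72 < 73 — fails.
  Stage 2 not carried; the applicant fails its burden.
The authority prevails.

authority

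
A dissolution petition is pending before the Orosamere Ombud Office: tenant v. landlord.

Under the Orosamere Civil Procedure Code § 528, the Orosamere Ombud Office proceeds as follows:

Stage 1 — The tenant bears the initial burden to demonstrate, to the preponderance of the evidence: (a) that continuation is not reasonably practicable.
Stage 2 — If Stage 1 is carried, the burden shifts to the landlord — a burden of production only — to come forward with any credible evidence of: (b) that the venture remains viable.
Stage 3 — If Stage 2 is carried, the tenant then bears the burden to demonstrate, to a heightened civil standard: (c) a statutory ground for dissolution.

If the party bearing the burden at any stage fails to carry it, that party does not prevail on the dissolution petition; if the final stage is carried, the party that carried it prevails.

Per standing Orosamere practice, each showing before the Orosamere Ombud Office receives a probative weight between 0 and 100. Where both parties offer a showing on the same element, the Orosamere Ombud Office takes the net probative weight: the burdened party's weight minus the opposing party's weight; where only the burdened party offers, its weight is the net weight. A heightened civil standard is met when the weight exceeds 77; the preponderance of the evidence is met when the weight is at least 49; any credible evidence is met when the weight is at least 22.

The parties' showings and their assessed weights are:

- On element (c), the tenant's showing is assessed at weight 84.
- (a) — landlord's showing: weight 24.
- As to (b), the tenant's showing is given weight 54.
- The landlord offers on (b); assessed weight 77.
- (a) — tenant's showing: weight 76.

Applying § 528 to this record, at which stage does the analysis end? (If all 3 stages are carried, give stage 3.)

Stage 1 — burden on tenant; standard: the preponderance of the evidence (weight is at least 49).
    (a): 76 − 24 = 52 ≥ 49 [met]
  All elements met. The burden passes to the landlord.
Stage 2 — burden on landlord; standard: any credible evidence (weight is at least 22).
    (b): 77 − 54 = 23 ≥ 22 [met]
  All elements met. The burden passes to the tenant.
Stage 3 — burden on tenant; standard: a heightened civil standard (weight exceeds 77).
    (c): 84 > 77 [met]
  The tenant carries the last stage.
With every stage satisfied, the tenant prevails.

stage 3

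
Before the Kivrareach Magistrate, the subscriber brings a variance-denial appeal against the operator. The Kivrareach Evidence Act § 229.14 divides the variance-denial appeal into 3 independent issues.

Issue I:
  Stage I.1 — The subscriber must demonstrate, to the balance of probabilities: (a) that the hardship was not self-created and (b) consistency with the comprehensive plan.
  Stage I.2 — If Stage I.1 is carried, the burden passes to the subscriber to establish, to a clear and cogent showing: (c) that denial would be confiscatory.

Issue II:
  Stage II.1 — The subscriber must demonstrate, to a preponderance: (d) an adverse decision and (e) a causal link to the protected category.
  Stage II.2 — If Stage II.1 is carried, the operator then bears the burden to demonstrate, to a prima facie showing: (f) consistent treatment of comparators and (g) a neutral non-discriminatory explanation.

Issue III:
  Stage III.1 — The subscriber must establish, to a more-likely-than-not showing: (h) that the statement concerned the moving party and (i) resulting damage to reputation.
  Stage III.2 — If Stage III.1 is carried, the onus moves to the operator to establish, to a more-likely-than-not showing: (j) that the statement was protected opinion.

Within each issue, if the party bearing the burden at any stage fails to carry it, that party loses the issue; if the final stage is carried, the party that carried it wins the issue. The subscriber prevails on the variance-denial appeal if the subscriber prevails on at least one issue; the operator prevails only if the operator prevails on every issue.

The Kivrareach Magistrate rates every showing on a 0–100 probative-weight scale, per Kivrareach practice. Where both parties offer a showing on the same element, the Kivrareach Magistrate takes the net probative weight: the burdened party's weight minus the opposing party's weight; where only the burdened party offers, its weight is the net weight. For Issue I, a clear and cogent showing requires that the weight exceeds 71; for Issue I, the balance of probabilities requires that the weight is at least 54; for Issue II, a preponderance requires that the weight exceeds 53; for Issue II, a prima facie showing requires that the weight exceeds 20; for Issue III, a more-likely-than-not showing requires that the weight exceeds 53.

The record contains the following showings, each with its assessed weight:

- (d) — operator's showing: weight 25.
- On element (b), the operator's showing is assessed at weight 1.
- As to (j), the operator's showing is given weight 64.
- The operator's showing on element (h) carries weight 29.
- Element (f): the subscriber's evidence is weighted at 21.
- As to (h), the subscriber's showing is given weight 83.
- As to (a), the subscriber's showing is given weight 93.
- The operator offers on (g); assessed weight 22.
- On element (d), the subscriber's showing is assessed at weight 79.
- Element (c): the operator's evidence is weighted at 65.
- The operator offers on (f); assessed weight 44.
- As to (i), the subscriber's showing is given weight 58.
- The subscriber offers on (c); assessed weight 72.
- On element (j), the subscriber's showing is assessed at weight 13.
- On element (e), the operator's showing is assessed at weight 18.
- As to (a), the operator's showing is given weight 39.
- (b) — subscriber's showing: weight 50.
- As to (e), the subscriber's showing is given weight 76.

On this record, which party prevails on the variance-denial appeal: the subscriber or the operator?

— Issue I —
At Stage I.1 the subscriber must meet the balance of probabilities (weight is at least 54): on (a) the weight is 93 less the opposing 39 gives net 54, ≥ 54, so (a) meets the standard; on (b) the weight is 50 less the opposing 1 gives net 49, which does not reach 54, so (b) does not meet the standard.
  Stage I.1 not carried; the subscriber fails its burden.
The operator prevails on this issue.
— Issue II —
Stage II.1 — burden on subscriber; standard: a preponderance (weight exceeds 53).
    (d): 79 − 25 = 54 > 53 [met]
    (e): 76 − 18 = 58 > 53 [met]
  Stage II.1 carried; the burden shifts to the operator.
Stage II.2 — burden on operator; standard: a prima facie showing (weight exceeds 20).
    (f): 44 − 21 = 23 > 20 [met]
    (g): 22 > 20 [met]
  The operator carries the last stage.
All stages carried — the operator prevails on this issue.
— Issue III —
Stage III.1 — burden on subscriber; standard: a more-likely-than-not showing (weight exceeds 53).
    (h): 83 − 29 = 54 > 53 [met]
    (i): 58 > 53 [met]
  Stage III.1 carried; the burden shifts to the operator.
Stage III.2 — burden on operator; standard: a more-likely-than-not showing (weight exceeds 53).
    (j): 64 − 13 = 51 ≤ 53 [not met]
  Not every element is met, so the operator fails to carry Stage III.2.
So the subscriber prevails on this issue.
Per-issue: Issue I → operator; Issue II → operator; Issue III → subscriber. The subscriber must prevail on at least one issue; overall, the subscriber prevails.

subscriber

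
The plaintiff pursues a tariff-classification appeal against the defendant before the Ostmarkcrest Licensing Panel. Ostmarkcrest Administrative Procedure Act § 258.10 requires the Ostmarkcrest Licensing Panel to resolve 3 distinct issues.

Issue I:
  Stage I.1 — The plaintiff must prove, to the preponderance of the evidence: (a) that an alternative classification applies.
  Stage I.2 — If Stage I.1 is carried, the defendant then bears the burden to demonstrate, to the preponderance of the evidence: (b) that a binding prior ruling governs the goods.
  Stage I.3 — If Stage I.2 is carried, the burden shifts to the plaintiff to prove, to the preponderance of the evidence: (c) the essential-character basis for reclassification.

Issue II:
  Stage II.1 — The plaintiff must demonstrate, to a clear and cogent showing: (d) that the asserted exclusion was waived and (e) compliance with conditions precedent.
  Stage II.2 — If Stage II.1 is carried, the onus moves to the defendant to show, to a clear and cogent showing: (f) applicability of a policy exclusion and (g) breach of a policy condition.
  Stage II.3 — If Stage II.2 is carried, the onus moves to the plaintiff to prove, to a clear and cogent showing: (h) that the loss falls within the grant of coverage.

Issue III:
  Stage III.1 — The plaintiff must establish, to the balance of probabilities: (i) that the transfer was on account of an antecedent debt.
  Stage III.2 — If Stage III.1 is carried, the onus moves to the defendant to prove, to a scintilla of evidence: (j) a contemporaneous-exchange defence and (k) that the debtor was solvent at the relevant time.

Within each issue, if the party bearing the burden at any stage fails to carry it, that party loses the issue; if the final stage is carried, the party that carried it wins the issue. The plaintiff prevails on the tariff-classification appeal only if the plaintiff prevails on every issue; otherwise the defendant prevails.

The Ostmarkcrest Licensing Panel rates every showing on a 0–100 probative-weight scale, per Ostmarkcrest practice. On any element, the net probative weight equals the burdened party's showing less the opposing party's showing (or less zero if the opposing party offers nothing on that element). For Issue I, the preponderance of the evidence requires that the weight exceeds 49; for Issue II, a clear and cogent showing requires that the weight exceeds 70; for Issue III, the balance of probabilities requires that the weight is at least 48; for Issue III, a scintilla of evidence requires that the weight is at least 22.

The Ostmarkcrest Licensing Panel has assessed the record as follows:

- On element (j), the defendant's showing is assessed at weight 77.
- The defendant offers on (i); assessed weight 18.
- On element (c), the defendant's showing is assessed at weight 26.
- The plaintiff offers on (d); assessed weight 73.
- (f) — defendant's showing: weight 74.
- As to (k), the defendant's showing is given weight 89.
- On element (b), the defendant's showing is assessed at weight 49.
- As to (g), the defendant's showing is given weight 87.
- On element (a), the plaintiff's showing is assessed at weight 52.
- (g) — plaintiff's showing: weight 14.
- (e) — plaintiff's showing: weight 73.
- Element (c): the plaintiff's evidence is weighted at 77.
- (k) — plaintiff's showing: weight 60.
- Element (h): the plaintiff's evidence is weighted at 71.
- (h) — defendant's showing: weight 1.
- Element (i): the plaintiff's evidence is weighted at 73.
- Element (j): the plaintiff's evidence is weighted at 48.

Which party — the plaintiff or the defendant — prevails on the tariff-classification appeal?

defendant

— Issue I —
Stage I.1 (plaintiff, the preponderance of the evidence, weight exceeds 49): (a) 52 > 49 — meets.
  All elements met. The burden passes to the defendant.
Stage I.2 (defendant, the preponderance of the evidence, weight exceeds 49): (b) 49 ≤ 49 — fails.
  The defendant does not carry Stage I.2.
The plaintiff prevails on this issue.
— Issue II —
Stage II.1 — burden on plaintiff; standard: a clear and cogent showing (weight exceeds 70).
    (d): 73 > 70 [met]
    (e): 73 > 70 [met]
  All elements met. The burden passes to the defendant.
Stage II.2 — burden on defendant; standard: a clear and cogent showing (weight exceeds 70).
    (f): 74 > 70 [met]
    (g): 87 − 14 = 73 > 70 [met]
  Stage II.2 is satisfied; the onus moves to the plaintiff.
Stage II.3 — burden on plaintiff; standard: a clear and cogent showing (weight exceeds 70).
    (h): 71 − 1 = 70 ≤ 70 [not met]
  Not every element is met, so the plaintiff fails to carry Stage II.3.
The analysis ends at Stage II.3; the defendant prevails on this issue.
— Issue III —
At Stage III.1 the plaintiff must meet the balance of probabilities (weight is at least 48): on (i) the weight is 73 less the opposing 18 gives net 55, which does reach 48, so (i) meets the standard.
  The plaintiff carries Stage III.1; the defendant now bears the burden.
At Stage III.2 the defendant must meet a scintilla of evidence (weight is at least 22): on (j) the weight is 77 less the opposing 48 gives net 29, which does reach 22, so (j) meets the standard; on (k) the weight is 89 less the opposing 60 gives net 29, which does reach 22, so (k) meets the standard.
  Stage III.2 carried; the final stage is satisfied.
Every stage carried; the defendant prevails on this issue.
Per-issue: Issue I → plaintiff; Issue II → defendant; Issue III → defendant. The plaintiff must prevail on every issue; overall, the defendant prevails.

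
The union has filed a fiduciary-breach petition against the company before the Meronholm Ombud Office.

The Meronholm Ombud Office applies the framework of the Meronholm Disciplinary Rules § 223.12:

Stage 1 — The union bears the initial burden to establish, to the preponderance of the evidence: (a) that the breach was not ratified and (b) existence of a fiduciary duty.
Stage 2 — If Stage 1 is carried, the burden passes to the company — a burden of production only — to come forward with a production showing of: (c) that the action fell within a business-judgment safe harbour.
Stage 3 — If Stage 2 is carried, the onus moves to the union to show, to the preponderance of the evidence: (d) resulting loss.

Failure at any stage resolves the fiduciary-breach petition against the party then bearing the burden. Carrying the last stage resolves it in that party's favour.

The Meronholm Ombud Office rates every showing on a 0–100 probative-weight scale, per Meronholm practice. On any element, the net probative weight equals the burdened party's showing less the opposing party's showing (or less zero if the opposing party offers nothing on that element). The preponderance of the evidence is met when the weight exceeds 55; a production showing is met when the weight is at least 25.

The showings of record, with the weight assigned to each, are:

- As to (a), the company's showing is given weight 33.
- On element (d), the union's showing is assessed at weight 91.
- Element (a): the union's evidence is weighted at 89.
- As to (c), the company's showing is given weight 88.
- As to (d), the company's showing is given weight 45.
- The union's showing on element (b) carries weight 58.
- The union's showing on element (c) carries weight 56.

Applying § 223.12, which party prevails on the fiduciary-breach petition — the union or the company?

Stage 1 (union, the preponderance of the evidence, weight exceeds 55): (a) net 89−33=56 > 55 — meets; (b) 58 > 55 — meets.
  The union carries Stage 1; the company now bears the burden.
Stage 2 (company, a production showing, weight is at least 25): (c) net 88−56=32 ≥ 25 — meets.
  The company carries Stage 2; the union now bears the burden.
Stage 3 (union, the preponderance of the evidence, weight exceeds 55): (d) net 91−45=46 ≤ 55 — fails.
  Not every element is met, so the union fails to carry Stage 3.
The company prevails.

company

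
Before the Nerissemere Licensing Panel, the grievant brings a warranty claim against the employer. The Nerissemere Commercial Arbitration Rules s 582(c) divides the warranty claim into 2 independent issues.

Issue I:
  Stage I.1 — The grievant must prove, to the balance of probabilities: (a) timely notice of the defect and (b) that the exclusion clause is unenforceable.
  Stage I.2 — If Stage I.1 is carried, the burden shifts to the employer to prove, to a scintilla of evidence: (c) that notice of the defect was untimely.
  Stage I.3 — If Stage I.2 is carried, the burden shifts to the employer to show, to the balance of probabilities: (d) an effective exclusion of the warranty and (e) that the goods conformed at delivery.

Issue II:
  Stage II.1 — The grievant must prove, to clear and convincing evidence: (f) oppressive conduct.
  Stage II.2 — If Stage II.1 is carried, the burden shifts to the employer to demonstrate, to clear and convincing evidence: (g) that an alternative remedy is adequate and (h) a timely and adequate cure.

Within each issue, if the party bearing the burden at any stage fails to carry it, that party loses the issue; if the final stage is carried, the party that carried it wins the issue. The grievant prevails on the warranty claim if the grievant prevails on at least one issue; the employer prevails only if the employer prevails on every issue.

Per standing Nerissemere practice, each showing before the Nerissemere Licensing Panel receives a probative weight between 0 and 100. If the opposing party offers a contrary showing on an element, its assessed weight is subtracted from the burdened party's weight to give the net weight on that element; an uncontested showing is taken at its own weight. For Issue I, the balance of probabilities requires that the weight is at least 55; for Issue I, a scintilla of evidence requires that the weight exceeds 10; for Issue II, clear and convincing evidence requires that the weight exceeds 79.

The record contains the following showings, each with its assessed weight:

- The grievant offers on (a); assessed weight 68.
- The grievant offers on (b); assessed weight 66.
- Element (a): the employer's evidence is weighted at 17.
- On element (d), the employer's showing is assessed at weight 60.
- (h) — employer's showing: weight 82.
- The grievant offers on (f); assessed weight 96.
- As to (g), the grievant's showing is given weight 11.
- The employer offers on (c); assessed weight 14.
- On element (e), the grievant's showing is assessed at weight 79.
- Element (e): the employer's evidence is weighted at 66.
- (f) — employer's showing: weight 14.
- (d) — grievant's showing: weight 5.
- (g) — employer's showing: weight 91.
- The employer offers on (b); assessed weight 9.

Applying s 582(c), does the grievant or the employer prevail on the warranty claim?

— Issue I —
Stage I.1 (grievant, the balance of probabilities, weight is at least 55): (a) net 68−17=51 < 55 — fails; (b) net 66−9=57 ≥ 55 — meets.
  Stage I.1 not carried; the grievant fails its burden.
The employer prevails on this issue.
— Issue II —
Stage II.1 (grievant, clear and convincing evidence, weight exceeds 79): (f) net 96−14=82 > 79 — meets.
  Stage II.1 carried; the burden shifts to the employer.
Stage II.2 (employer, clear and convincing evidence, weight exceeds 79): (g) net 91−11=80 > 79 — meets; (h) 82 > 79 — meets.
  All elements met at the final stage.
Every stage carried; the employer prevails on this issue.
Per-issue: Issue I → employer; Issue II → employer. The grievant must prevail on at least one issue; overall, the employer prevails.

employer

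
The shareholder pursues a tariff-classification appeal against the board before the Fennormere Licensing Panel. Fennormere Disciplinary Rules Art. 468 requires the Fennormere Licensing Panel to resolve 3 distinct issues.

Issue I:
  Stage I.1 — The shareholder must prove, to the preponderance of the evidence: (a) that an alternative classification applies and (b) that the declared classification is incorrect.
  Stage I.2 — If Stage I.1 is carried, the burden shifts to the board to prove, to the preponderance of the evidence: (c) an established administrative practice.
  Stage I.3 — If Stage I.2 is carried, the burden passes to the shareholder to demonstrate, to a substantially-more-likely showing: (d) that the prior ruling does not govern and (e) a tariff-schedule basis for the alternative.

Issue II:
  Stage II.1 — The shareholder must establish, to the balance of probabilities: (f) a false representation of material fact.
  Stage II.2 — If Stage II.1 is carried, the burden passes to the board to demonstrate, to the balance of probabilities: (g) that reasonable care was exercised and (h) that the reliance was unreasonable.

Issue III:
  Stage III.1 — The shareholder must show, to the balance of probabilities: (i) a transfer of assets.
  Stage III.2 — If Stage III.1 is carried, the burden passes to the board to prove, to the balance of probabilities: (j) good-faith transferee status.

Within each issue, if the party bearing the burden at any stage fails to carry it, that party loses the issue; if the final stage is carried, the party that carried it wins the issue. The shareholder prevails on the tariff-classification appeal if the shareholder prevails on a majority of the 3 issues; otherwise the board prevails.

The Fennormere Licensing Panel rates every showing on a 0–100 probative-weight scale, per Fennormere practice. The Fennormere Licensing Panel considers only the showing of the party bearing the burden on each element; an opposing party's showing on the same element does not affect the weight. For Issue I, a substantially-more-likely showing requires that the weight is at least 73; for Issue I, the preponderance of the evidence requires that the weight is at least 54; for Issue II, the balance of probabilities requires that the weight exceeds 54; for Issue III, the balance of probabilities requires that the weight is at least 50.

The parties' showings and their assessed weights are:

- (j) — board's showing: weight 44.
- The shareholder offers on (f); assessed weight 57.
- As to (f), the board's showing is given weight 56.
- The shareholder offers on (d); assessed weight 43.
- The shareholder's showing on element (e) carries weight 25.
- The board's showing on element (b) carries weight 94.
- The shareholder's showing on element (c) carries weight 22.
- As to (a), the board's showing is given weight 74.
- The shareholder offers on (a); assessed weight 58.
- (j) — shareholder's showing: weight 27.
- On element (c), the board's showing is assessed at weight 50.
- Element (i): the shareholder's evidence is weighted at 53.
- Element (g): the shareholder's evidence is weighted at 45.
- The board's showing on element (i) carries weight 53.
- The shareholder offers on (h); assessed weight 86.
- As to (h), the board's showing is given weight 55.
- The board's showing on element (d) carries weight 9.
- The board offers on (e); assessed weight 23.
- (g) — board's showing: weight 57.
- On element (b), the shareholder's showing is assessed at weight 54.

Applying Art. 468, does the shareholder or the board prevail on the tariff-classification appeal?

shareholder

— Issue I —
Stage I.1 (shareholder, the preponderance of the evidence, weight is at least 54): (a) 58 (board's 74 disregarded) ≥ 54 — meets; (b) 54 (board's 94 disregarded) ≥ 54 — meets.
  Stage I.1 is satisfied; the onus moves to the board.
Stage I.2 (board, the preponderance of the evidence, weight is at least 54): (c) 50 (shareholder's 22 disregarded) < 54 — fails.
  The board does not carry Stage I.2.
The analysis ends at Stage I.2; the shareholder prevails on this issue.
— Issue II —
Stage II.1 — burden on shareholder; standard: the balance of probabilities (weight exceeds 54).
    (f): 57 (board's 56 disregarded) > 54 [met]
  Stage II.1 carried; the burden shifts to the board.
Stage II.2 — burden on board; standard: the balance of probabilities (weight exceeds 54).
    (g): 57 (shareholder's 45 disregarded) > 54 [met]
    (h): 55 (shareholder's 86 disregarded) > 54 [met]
  The board carries the last stage.
Every stage carried; the board prevails on this issue.
— Issue III —
Stage III.1 (shareholder, the balance of probabilities, weight is at least 50): (i) 53 (board's 53 disregarded) ≥ 50 — meets.
  Stage III.1 is satisfied; the onus moves to the board.
Stage III.2 (board, the balance of probabilities, weight is at least 50): (j) 44 (shareholder's 27 disregarded) < 50 — fails.
  The board does not carry Stage III.2.
The analysis ends at Stage III.2; the shareholder prevails on this issue.
Per-issue: Issue I → shareholder; Issue II → board; Issue III → shareholder. The shareholder must prevail on a majority of issues; overall, the shareholder prevails.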